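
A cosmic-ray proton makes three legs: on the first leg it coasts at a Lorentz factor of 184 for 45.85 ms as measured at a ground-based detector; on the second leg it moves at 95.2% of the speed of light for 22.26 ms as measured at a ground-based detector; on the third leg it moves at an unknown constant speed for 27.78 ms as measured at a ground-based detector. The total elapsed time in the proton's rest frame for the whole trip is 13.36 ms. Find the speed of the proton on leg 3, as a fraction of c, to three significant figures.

Leg 1: γ = 184; τ_1 = 45.85/184.0 = 0.2492 ms.
Leg 2: β = 0.952; γ = 1/√(1 − 0.952²) = 1/√0.09370 = 3.267; τ_2 = 22.26/3.267 = 6.814 ms.
Leg 3: speed unknown; τ_3 = 27.78/γ_3.
Total proper time: 0.2492 + 6.814 + τ_3 = 13.36, so τ_3 = 13.36 − 7.063 = 6.297 ms.
γ_3 = 27.78/6.297 = 4.412; β = √(1 − 1/γ²) = √0.9486.

β = 0.974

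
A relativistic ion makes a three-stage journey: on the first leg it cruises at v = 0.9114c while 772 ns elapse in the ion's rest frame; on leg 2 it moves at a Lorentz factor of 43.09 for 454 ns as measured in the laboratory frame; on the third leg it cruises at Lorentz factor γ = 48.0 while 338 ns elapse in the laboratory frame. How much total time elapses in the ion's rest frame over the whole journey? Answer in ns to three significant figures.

Leg 1: 772 ns is already measured in the ion's rest frame.
Leg 2: γ = 43.09; τ_2 = 454/43.09 = 10.54 ns.
Leg 3: γ = 48.0; τ_3 = 338/48.00 = 7.042 ns.
Total: 772.0 + 10.54 + 7.042 ns.

τ = 790 ns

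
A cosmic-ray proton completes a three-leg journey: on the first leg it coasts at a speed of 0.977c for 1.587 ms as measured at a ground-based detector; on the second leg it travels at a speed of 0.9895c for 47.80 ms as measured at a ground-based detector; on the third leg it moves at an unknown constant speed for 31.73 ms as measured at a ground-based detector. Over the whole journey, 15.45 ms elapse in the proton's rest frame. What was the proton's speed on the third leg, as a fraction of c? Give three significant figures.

Leg 1: γ = 1/√(1 − 0.977²) = 1/√0.04547 = 4.690; τ_1 = 1.587/4.690 = 0.3384 ms.
Leg 2: γ = 1/√(1 − 0.9895²) = 1/√0.02089 = 6.919; τ_2 = 47.80/6.919 = 6.909 ms.
Leg 3: speed unknown; τ_3 = 31.73/γ_3.
Total proper time: 0.3384 + 6.909 + τ_3 = 15.45, so τ_3 = 15.45 − 7.247 = 8.203 ms.
γ_3 = 31.73/8.203 = 3.868; β = √(1 − 1/γ²) = √0.9332.

β = 0.966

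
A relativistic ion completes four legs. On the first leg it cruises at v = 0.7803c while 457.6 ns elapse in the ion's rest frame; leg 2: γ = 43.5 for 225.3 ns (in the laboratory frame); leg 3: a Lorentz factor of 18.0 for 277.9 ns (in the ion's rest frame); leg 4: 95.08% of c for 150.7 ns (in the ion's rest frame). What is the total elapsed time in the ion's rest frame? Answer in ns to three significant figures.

τ = 891 ns

Leg 1: 457.6 ns is already measured in the ion's rest frame.
Leg 2: γ = 43.5; τ_2 = 225.3/43.50 = 5.179 ns.
Leg 3: 277.9 ns is already measured in the ion's rest frame.
Leg 4: 150.7 ns is already measured in the ion's rest frame.
Total: 457.6 + 5.179 + 277.9 + 150.7 ns.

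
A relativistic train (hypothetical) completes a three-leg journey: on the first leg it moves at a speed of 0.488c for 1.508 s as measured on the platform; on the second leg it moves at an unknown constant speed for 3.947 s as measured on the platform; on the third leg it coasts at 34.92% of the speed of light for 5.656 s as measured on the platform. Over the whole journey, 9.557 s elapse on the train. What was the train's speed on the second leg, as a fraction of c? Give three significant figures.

Leg 1: γ = 1/√(1 − 0.488²) = 1/√0.7619 = 1.146; τ_1 = 1.508/1.146 = 1.316 s.
Leg 2: speed unknown; τ_2 = 3.947/γ_2.
Leg 3: β = 0.3492; γ = 1/√(1 − 0.3492²) = 1/√0.8781 = 1.067; τ_3 = 5.656/1.067 = 5.300 s.
Total proper time: 1.316 + τ_2 + 5.300 = 9.557, so τ_2 = 9.557 − 6.616 = 2.941 s.
γ_2 = 3.947/2.941 = 1.342; β = √(1 − 1/γ²) = √0.4449.

β = 0.667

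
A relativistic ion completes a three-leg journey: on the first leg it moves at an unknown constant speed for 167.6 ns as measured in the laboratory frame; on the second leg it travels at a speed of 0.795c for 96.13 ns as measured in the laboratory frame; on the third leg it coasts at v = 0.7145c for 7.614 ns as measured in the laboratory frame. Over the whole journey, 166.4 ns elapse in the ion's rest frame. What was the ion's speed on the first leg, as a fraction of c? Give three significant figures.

β = 0.790

Leg 1: speed unknown; τ_1 = 167.6/γ_1.
Leg 2: γ = 1/√(1 − 0.795²) = 1/√0.3680 = 1.649; τ_2 = 96.13/1.649 = 58.31 ns.
Leg 3: γ = 1/√(1 − 0.7145²) = 1/√0.4895 = 1.429; τ_3 = 7.614/1.429 = 5.327 ns.
Total proper time: τ_1 + 58.31 + 5.327 = 166.4, so τ_1 = 166.4 − 63.64 = 102.8 ns.
γ_1 = 167.6/102.8 = 1.631; β = √(1 − 1/γ²) = √0.6241.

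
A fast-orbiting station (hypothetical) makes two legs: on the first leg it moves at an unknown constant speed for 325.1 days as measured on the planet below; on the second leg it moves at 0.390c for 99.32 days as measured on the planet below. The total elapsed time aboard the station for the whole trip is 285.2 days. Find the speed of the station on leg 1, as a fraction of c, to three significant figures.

β = 0.803

Leg 1: speed unknown; τ_1 = 325.1/γ_1.
Leg 2: γ = 1/√(1 − 0.390²) = 1/√0.8479 = 1.086; τ_2 = 99.32/1.086 = 91.46 days.
Total proper time: τ_1 + 91.46 = 285.2, so τ_1 = 285.2 − 91.46 = 193.7 days.
γ_1 = 325.1/193.7 = 1.678; β = √(1 − 1/γ²) = √0.6448.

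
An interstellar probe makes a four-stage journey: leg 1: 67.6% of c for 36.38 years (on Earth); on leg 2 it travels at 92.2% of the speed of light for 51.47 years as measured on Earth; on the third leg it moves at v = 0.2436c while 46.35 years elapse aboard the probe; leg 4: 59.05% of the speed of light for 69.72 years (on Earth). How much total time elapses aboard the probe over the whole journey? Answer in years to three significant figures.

Leg 1: β = 0.676; γ = 1/√(1 − 0.676²) = 1/√0.5430 = 1.357; τ_1 = 36.38/1.357 = 26.81 years.
Leg 2: β = 0.922; γ = 1/√(1 − 0.922²) = 1/√0.1499 = 2.583; τ_2 = 51.47/2.583 = 19.93 years.
Leg 3: 46.35 years is already measured aboard the probe.
Leg 4: β = 0.5905; γ = 1/√(1 − 0.5905²) = 1/√0.6513 = 1.239; τ_4 = 69.72/1.239 = 56.27 years.
Total: 26.81 + 19.93 + 46.35 + 56.27 years.

τ = 149 years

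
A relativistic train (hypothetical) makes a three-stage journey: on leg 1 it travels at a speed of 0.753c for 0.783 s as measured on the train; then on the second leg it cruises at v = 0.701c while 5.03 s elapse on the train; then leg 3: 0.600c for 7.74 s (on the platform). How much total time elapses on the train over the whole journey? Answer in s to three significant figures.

τ = 12.0 s

Leg 1: 0.783 s is already measured on the train.
Leg 2: 5.03 s is already measured on the train.
Leg 3: γ = 1/√(1 − 0.600²) = 5/4 = 1.250; τ_3 = 7.74/1.250 = 6.192 s.
Total: 0.7830 + 5.030 + 6.192 s.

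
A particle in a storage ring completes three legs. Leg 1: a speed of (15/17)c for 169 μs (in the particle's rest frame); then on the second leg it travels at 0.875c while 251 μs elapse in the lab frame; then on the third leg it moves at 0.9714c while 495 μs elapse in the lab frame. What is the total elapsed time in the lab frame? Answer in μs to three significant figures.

Δt = 1110 μs

Leg 1: γ = 1/√(1 − (15/17)²) = 17/8 = 2.125; Δt_1 = 2.125 × 169 = 359.1 μs.
Leg 2: 251 μs is already measured in the lab frame.
Leg 3: 495 μs is already measured in the lab frame.
Total: 359.1 + 251.0 + 495.0 μs.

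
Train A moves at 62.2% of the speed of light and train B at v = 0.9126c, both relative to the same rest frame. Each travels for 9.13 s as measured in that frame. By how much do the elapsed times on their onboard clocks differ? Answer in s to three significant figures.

|τ_A − τ_B| = 3.42 s

A: β = 0.622; γ = 1/√(1 − 0.622²) = 1/√0.6131 = 1.277; τ_A = 9.13/1.277 = 7.149 s.
B: γ = 1/√(1 − 0.9126²) = 1/√0.1672 = 2.446; τ_B = 9.13/2.446 = 3.733 s.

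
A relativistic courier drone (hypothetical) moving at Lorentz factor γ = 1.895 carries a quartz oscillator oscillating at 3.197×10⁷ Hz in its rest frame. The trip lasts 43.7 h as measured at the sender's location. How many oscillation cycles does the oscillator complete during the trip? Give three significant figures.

N = 2.65×10¹²

γ = 1.895
The oscillator's own cycle count is N = f × τ where τ is the proper time aboard the drone. τ = Δt/γ = 43.7/1.895 = 23.06 h = 8.302×10⁴ s.
N = 3.197×10⁷ × 8.302×10⁴ = 2.654×10¹².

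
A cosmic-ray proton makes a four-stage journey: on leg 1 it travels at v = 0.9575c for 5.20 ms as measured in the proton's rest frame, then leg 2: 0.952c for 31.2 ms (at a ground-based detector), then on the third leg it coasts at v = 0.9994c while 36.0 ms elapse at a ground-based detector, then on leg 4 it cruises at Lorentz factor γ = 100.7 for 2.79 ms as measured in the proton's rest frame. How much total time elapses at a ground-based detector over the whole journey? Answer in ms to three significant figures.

Leg 1: γ = 1/√(1 − 0.9575²) = 1/√0.08319 = 3.467; Δt_1 = 3.467 × 5.20 = 18.03 ms.
Leg 2: 31.2 ms is already measured at a ground-based detector.
Leg 3: 36.0 ms is already measured at a ground-based detector.
Leg 4: γ = 100.7; Δt_4 = 100.7 × 2.79 = 281.0 ms.
Total: 18.03 + 31.20 + 36.00 + 281.0 ms.

Δt = 366 ms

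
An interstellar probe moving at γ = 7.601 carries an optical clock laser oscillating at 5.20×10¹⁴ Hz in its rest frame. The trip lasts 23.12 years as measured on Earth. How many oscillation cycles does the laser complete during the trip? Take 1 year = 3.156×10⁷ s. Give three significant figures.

N = 4.99×10²²

γ = 7.601
The oscillator's own cycle count is N = f × τ where τ is the proper time aboard the probe. τ = Δt/γ = 23.12/7.601 = 3.042 years = 9.600×10⁷ s.
N = 5.20×10¹⁴ × 9.600×10⁷ = 4.992×10²².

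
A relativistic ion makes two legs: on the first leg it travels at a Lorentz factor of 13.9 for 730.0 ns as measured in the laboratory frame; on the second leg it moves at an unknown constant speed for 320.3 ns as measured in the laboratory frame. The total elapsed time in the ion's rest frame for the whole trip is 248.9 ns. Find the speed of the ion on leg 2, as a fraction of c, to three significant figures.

Leg 1: γ = 13.9; τ_1 = 730.0/13.90 = 52.52 ns.
Leg 2: speed unknown; τ_2 = 320.3/γ_2.
Total proper time: 52.52 + τ_2 = 248.9, so τ_2 = 248.9 − 52.52 = 196.4 ns.
γ_2 = 320.3/196.4 = 1.631; β = √(1 − 1/γ²) = √0.6241.

β = 0.790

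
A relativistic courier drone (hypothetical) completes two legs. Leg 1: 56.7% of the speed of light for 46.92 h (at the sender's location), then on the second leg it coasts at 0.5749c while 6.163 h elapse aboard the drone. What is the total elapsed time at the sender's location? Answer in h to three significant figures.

Leg 1: 46.92 h is already measured at the sender's location.
Leg 2: γ = 1/√(1 − 0.5749²) = 1/√0.6695 = 1.222; Δt_2 = 1.222 × 6.163 = 7.532 h.
Total: 46.92 + 7.532 h.

Δt = 54.5 h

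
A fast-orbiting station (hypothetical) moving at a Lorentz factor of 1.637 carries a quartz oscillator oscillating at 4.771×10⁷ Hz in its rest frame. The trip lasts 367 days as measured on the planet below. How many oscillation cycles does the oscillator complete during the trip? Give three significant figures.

γ = 1.637
The oscillator's own cycle count is N = f × τ where τ is the proper time aboard the station. τ = Δt/γ = 367/1.637 = 224.2 days = 1.937×10⁷ s.
N = 4.771×10⁷ × 1.937×10⁷ = 9.241×10¹⁴.

N = 9.24×10¹⁴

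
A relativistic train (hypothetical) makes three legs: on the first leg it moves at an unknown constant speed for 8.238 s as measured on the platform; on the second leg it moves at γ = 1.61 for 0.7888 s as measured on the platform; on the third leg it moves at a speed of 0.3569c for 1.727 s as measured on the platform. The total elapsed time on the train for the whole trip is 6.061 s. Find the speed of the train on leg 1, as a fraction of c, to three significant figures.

β = 0.877

Leg 1: speed unknown; τ_1 = 8.238/γ_1.
Leg 2: γ = 1.61; τ_2 = 0.7888/1.610 = 0.4899 s.
Leg 3: γ = 1/√(1 − 0.3569²) = 1/√0.8726 = 1.071; τ_3 = 1.727/1.071 = 1.613 s.
Total proper time: τ_1 + 0.4899 + 1.613 = 6.061, so τ_1 = 6.061 − 2.103 = 3.958 s.
γ_1 = 8.238/3.958 = 2.081; β = √(1 − 1/γ²) = √0.7692.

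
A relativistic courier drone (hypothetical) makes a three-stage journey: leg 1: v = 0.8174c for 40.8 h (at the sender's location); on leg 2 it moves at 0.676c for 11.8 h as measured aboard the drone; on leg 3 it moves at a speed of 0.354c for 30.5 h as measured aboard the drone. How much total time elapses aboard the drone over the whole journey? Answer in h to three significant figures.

τ = 65.8 h

Leg 1: γ = 1/√(1 − 0.8174²) = 1/√0.3319 = 1.736; τ_1 = 40.8/1.736 = 23.50 h.
Leg 2: 11.8 h is already measured aboard the drone.
Leg 3: 30.5 h is already measured aboard the drone.
Total: 23.50 + 11.80 + 30.50 h.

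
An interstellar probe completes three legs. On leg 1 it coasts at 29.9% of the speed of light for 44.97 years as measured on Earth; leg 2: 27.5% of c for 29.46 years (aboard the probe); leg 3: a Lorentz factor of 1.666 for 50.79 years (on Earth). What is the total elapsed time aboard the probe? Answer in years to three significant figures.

τ = 103 years

Leg 1: β = 0.299; γ = 1/√(1 − 0.299²) = 1/√0.9106 = 1.048; τ_1 = 44.97/1.048 = 42.91 years.
Leg 2: 29.46 years is already measured aboard the probe.
Leg 3: γ = 1.666; τ_3 = 50.79/1.666 = 30.49 years.
Total: 42.91 + 29.46 + 30.49 years.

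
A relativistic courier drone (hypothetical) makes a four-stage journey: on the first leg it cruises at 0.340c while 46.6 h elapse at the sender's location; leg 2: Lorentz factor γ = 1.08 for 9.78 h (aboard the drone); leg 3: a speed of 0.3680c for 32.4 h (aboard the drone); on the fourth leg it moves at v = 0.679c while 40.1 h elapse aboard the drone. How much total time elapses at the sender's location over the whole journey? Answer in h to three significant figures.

Leg 1: 46.6 h is already measured at the sender's location.
Leg 2: γ = 1.08; Δt_2 = 1.080 × 9.78 = 10.56 h.
Leg 3: γ = 1/√(1 − 0.3680²) = 1/√0.8646 = 1.075; Δt_3 = 1.075 × 32.4 = 34.85 h.
Leg 4: γ = 1/√(1 − 0.679²) = 1/√0.5390 = 1.362; Δt_4 = 1.362 × 40.1 = 54.62 h.
Total: 46.60 + 10.56 + 34.85 + 54.62 h.

Δt = 147 h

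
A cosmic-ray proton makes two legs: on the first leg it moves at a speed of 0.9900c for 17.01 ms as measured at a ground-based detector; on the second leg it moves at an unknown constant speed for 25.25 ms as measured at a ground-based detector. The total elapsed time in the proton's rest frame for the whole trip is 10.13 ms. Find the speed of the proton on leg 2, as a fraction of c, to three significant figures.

Leg 1: γ = 1/√(1 − 0.9900²) = 1/√0.01990 = 7.089; τ_1 = 17.01/7.089 = 2.400 ms.
Leg 2: speed unknown; τ_2 = 25.25/γ_2.
Total proper time: 2.400 + τ_2 = 10.13, so τ_2 = 10.13 − 2.400 = 7.730 ms.
γ_2 = 25.25/7.730 = 3.266; β = √(1 − 1/γ²) = √0.9063.

β = 0.952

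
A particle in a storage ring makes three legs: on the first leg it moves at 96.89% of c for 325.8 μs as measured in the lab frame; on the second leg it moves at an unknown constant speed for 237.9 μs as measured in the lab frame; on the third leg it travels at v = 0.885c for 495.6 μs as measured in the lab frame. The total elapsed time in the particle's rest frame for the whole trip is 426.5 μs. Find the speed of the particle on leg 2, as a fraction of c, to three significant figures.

β = 0.875

Leg 1: β = 0.9689; γ = 1/√(1 − 0.9689²) = 1/√0.06123 = 4.041; τ_1 = 325.8/4.041 = 80.62 μs.
Leg 2: speed unknown; τ_2 = 237.9/γ_2.
Leg 3: γ = 1/√(1 − 0.885²) = 1/√0.2168 = 2.148; τ_3 = 495.6/2.148 = 230.7 μs.
Total proper time: 80.62 + τ_2 + 230.7 = 426.5, so τ_2 = 426.5 − 311.4 = 115.1 μs.
γ_2 = 237.9/115.1 = 2.066; β = √(1 − 1/γ²) = √0.7658.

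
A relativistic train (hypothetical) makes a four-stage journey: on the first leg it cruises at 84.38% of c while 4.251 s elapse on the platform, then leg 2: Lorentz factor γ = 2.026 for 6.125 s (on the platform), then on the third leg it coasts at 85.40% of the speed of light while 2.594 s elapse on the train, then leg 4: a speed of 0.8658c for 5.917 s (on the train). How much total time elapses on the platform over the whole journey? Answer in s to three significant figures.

Δt = 27.2 s

Leg 1: 4.251 s is already measured on the platform.
Leg 2: 6.125 s is already measured on the platform.
Leg 3: β = 0.8540; γ = 1/√(1 − 0.8540²) = 1/√0.2707 = 1.922; Δt_3 = 1.922 × 2.594 = 4.986 s.
Leg 4: γ = 1/√(1 − 0.8658²) = 1/√0.2504 = 1.998; Δt_4 = 1.998 × 5.917 = 11.82 s.
Total: 4.251 + 6.125 + 4.986 + 11.82 s.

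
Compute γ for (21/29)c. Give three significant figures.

γ = 1.45

γ = 1/√(1 − (21/29)²) = 29/20 = 1.450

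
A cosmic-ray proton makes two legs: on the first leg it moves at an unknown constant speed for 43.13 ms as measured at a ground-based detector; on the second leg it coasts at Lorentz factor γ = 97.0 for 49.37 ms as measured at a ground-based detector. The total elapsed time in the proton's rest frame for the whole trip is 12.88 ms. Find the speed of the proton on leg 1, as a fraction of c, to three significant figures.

Leg 1: speed unknown; τ_1 = 43.13/γ_1.
Leg 2: γ = 97.0; τ_2 = 49.37/97.00 = 0.5090 ms.
Total proper time: τ_1 + 0.5090 = 12.88, so τ_1 = 12.88 − 0.5090 = 12.37 ms.
γ_1 = 43.13/12.37 = 3.486; β = √(1 − 1/γ²) = √0.9177.

β = 0.958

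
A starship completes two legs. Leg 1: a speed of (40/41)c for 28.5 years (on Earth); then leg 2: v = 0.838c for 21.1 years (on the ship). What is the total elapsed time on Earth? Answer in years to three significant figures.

Leg 1: 28.5 years is already measured on Earth.
Leg 2: γ = 1/√(1 − 0.838²) = 1/√0.2978 = 1.833; Δt_2 = 1.833 × 21.1 = 38.67 years.
Total: 28.50 + 38.67 years.

Δt = 67.2 years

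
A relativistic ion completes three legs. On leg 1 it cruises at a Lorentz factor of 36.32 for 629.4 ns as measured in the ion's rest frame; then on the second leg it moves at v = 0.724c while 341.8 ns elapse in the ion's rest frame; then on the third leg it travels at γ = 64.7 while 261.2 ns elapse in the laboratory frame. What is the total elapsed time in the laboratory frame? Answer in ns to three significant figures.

Leg 1: γ = 36.32; Δt_1 = 36.32 × 629.4 = 2.286×10⁴ ns.
Leg 2: γ = 1/√(1 − 0.724²) = 1/√0.4758 = 1.450; Δt_2 = 1.450 × 341.8 = 495.5 ns.
Leg 3: 261.2 ns is already measured in the laboratory frame.
Total: 2.286×10⁴ + 495.5 + 261.2 ns.

Δt = 2.36×10⁴ ns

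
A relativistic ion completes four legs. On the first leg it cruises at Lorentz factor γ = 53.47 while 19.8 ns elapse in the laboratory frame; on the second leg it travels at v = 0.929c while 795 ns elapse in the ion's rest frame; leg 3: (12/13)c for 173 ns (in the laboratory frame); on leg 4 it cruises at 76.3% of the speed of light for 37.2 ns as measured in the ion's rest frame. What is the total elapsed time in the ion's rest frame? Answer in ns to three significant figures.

Leg 1: γ = 53.47; τ_1 = 19.8/53.47 = 0.3703 ns.
Leg 2: 795 ns is already measured in the ion's rest frame.
Leg 3: γ = 1/√(1 − (12/13)²) = 13/5 = 2.600; τ_3 = 173/2.600 = 66.54 ns.
Leg 4: 37.2 ns is already measured in the ion's rest frame.
Total: 0.3703 + 795.0 + 66.54 + 37.20 ns.

τ = 899 ns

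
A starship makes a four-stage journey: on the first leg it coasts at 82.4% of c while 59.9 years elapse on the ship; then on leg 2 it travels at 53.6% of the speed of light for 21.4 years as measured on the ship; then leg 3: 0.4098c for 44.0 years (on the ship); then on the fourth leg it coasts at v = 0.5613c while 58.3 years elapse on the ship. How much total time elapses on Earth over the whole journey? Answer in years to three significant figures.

Δt = 250 years

Leg 1: β = 0.824; γ = 1/√(1 − 0.824²) = 1/√0.3210 = 1.765; Δt_1 = 1.765 × 59.9 = 105.7 years.
Leg 2: β = 0.536; γ = 1/√(1 − 0.536²) = 1/√0.7127 = 1.185; Δt_2 = 1.185 × 21.4 = 25.35 years.
Leg 3: γ = 1/√(1 − 0.4098²) = 1/√0.8321 = 1.096; Δt_3 = 1.096 × 44.0 = 48.24 years.
Leg 4: γ = 1/√(1 − 0.5613²) = 1/√0.6849 = 1.208; Δt_4 = 1.208 × 58.3 = 70.44 years.
Total: 105.7 + 25.35 + 48.24 + 70.44 years.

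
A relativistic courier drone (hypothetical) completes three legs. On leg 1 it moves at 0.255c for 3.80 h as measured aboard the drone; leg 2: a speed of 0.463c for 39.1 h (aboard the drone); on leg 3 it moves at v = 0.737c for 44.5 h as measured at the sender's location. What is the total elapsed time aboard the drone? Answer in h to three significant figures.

τ = 73.0 h

Leg 1: 3.80 h is already measured aboard the drone.
Leg 2: 39.1 h is already measured aboard the drone.
Leg 3: γ = 1/√(1 − 0.737²) = 1/√0.4568 = 1.480; τ_3 = 44.5/1.480 = 30.08 h.
Total: 3.800 + 39.10 + 30.08 h.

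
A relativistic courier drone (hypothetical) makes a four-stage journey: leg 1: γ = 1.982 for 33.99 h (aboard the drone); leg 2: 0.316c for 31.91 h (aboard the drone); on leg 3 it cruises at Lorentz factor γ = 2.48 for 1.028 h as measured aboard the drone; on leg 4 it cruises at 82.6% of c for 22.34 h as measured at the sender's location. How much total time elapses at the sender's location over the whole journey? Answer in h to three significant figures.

Δt = 126 h

Leg 1: γ = 1.982; Δt_1 = 1.982 × 33.99 = 67.37 h.
Leg 2: γ = 1/√(1 − 0.316²) = 1/√0.9001 = 1.054; Δt_2 = 1.054 × 31.91 = 33.63 h.
Leg 3: γ = 2.48; Δt_3 = 2.480 × 1.028 = 2.549 h.
Leg 4: 22.34 h is already measured at the sender's location.
Total: 67.37 + 33.63 + 2.549 + 22.34 h.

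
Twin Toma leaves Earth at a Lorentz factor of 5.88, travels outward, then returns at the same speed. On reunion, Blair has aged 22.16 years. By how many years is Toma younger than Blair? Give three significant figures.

Δt − τ = 18.4 years

γ = 5.88
Toma's elapsed proper time: τ = 22.16/5.880 = 3.769 years.
Age gap = Δt − τ = 22.16 − 3.769 years.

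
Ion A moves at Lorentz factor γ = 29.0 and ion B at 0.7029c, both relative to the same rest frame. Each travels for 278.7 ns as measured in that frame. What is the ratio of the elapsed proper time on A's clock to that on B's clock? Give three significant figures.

τ_A/τ_B = 0.0485

A: γ = 29.0. B: γ = 1/√(1 − 0.7029²) = 1/√0.5059 = 1.406.
τ_A/τ_B = γ_B/γ_A = 1.406/29.00 = 0.04848, so τ_A/τ_B = 0.04848.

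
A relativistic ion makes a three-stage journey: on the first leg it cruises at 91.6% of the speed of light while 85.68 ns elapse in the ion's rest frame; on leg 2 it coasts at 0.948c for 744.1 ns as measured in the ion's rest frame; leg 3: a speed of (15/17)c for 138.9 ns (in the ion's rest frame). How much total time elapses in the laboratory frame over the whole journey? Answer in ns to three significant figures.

Leg 1: β = 0.916; γ = 1/√(1 − 0.916²) = 1/√0.1609 = 2.493; Δt_1 = 2.493 × 85.68 = 213.6 ns.
Leg 2: γ = 1/√(1 − 0.948²) = 1/√0.1013 = 3.142; Δt_2 = 3.142 × 744.1 = 2338 ns.
Leg 3: γ = 1/√(1 − (15/17)²) = 17/8 = 2.125; Δt_3 = 2.125 × 138.9 = 295.2 ns.
Total: 213.6 + 2338 + 295.2 ns.

Δt = 2850 ns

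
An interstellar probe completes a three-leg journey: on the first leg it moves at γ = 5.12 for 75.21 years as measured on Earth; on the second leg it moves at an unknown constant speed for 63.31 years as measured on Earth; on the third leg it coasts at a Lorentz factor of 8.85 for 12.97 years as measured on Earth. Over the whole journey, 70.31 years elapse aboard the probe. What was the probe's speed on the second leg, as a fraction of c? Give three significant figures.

Leg 1: γ = 5.12; τ_1 = 75.21/5.120 = 14.69 years.
Leg 2: speed unknown; τ_2 = 63.31/γ_2.
Leg 3: γ = 8.85; τ_3 = 12.97/8.850 = 1.466 years.
Total proper time: 14.69 + τ_2 + 1.466 = 70.31, so τ_2 = 70.31 − 16.15 = 54.16 years.
γ_2 = 63.31/54.16 = 1.169; β = √(1 − 1/γ²) = √0.2683.

β = 0.518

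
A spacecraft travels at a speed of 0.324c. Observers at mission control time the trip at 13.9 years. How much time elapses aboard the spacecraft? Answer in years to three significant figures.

γ = 1/√(1 − 0.324²) = 1/√0.8950 = 1.057
The interval measured at mission control is the dilated one; the clock aboard the spacecraft measures the proper time τ = Δt/γ = 13.9/1.057 years.

τ = 13.2 years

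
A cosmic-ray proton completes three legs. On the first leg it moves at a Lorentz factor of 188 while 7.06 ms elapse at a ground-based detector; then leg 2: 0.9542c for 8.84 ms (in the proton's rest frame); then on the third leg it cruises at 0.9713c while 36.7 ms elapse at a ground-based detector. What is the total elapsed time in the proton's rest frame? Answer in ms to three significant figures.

Leg 1: γ = 188; τ_1 = 7.06/188.0 = 0.03755 ms.
Leg 2: 8.84 ms is already measured in the proton's rest frame.
Leg 3: γ = 1/√(1 − 0.9713²) = 1/√0.05658 = 4.204; τ_3 = 36.7/4.204 = 8.729 ms.
Total: 0.03755 + 8.840 + 8.729 ms.

τ = 17.6 ms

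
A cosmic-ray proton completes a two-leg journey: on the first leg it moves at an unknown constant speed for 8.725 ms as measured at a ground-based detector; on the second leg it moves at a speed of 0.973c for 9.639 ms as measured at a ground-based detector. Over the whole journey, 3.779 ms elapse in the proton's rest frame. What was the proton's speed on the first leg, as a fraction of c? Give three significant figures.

β = 0.984

Leg 1: speed unknown; τ_1 = 8.725/γ_1.
Leg 2: γ = 1/√(1 − 0.973²) = 1/√0.05327 = 4.333; τ_2 = 9.639/4.333 = 2.225 ms.
Total proper time: τ_1 + 2.225 = 3.779, so τ_1 = 3.779 − 2.225 = 1.554 ms.
γ_1 = 8.725/1.554 = 5.614; β = √(1 − 1/γ²) = √0.9683.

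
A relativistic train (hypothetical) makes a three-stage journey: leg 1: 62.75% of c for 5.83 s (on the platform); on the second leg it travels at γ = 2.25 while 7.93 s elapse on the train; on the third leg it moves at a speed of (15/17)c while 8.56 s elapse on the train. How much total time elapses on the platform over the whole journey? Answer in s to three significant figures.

Leg 1: 5.83 s is already measured on the platform.
Leg 2: γ = 2.25; Δt_2 = 2.250 × 7.93 = 17.84 s.
Leg 3: γ = 1/√(1 − (15/17)²) = 17/8 = 2.125; Δt_3 = 2.125 × 8.56 = 18.19 s.
Total: 5.830 + 17.84 + 18.19 s.

Δt = 41.9 s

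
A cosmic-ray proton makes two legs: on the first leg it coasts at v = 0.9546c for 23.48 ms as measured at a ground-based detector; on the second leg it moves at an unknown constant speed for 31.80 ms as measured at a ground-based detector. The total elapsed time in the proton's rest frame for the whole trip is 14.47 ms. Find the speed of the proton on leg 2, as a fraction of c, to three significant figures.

β = 0.972

Leg 1: γ = 1/√(1 − 0.9546²) = 1/√0.08874 = 3.357; τ_1 = 23.48/3.357 = 6.994 ms.
Leg 2: speed unknown; τ_2 = 31.80/γ_2.
Total proper time: 6.994 + τ_2 = 14.47, so τ_2 = 14.47 − 6.994 = 7.476 ms.
γ_2 = 31.80/7.476 = 4.254; β = √(1 − 1/γ²) = √0.9447.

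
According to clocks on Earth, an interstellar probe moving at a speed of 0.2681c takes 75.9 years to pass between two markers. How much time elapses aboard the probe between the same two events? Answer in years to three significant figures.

γ = 1/√(1 − 0.2681²) = 1/√0.9281 = 1.038
The interval measured on Earth is the dilated one; the clock aboard the probe measures the proper time τ = Δt/γ = 75.9/1.038 years.

τ = 73.1 years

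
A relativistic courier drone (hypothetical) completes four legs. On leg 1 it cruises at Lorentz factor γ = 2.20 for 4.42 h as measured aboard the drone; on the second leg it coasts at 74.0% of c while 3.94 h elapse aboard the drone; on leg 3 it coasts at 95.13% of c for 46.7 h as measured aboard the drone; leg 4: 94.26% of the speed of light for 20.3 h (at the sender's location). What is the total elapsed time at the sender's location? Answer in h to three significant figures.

Δt = 187 h

Leg 1: γ = 2.20; Δt_1 = 2.200 × 4.42 = 9.724 h.
Leg 2: β = 0.740; γ = 1/√(1 − 0.740²) = 1/√0.4524 = 1.487; Δt_2 = 1.487 × 3.94 = 5.858 h.
Leg 3: β = 0.9513; γ = 1/√(1 − 0.9513²) = 1/√0.09503 = 3.244; Δt_3 = 3.244 × 46.7 = 151.5 h.
Leg 4: 20.3 h is already measured at the sender's location.
Total: 9.724 + 5.858 + 151.5 + 20.30 h.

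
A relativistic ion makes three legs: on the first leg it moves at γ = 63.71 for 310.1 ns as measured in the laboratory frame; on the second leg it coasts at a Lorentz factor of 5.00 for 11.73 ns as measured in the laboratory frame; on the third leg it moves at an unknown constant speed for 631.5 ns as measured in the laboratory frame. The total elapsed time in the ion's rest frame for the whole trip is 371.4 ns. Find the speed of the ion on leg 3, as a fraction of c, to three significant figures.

β = 0.817

Leg 1: γ = 63.71; τ_1 = 310.1/63.71 = 4.867 ns.
Leg 2: γ = 5.00; τ_2 = 11.73/5.000 = 2.346 ns.
Leg 3: speed unknown; τ_3 = 631.5/γ_3.
Total proper time: 4.867 + 2.346 + τ_3 = 371.4, so τ_3 = 371.4 − 7.213 = 364.2 ns.
γ_3 = 631.5/364.2 = 1.734; β = √(1 − 1/γ²) = √0.6674.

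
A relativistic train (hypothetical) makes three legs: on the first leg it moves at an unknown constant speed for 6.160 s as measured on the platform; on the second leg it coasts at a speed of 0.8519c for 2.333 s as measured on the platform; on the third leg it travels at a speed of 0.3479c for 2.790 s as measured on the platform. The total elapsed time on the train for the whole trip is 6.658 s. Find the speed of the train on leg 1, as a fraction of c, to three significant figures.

β = 0.889

Leg 1: speed unknown; τ_1 = 6.160/γ_1.
Leg 2: γ = 1/√(1 − 0.8519²) = 1/√0.2743 = 1.909; τ_2 = 2.333/1.909 = 1.222 s.
Leg 3: γ = 1/√(1 − 0.3479²) = 1/√0.8790 = 1.067; τ_3 = 2.790/1.067 = 2.616 s.
Total proper time: τ_1 + 1.222 + 2.616 = 6.658, so τ_1 = 6.658 − 3.838 = 2.820 s.
γ_1 = 6.160/2.820 = 2.184; β = √(1 − 1/γ²) = √0.7904.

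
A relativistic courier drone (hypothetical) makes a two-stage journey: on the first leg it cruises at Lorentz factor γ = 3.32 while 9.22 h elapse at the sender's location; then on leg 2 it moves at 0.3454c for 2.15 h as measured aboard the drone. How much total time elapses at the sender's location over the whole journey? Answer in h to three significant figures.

Leg 1: 9.22 h is already measured at the sender's location.
Leg 2: γ = 1/√(1 − 0.3454²) = 1/√0.8807 = 1.066; Δt_2 = 1.066 × 2.15 = 2.291 h.
Total: 9.220 + 2.291 h.

Δt = 11.5 h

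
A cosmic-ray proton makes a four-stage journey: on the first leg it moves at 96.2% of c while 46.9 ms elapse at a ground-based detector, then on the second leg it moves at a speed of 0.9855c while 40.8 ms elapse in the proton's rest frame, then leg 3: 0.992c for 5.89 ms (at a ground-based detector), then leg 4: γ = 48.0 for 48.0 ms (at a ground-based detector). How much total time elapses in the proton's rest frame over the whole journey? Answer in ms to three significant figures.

τ = 55.3 ms

Leg 1: β = 0.962; γ = 1/√(1 − 0.962²) = 1/√0.07456 = 3.662; τ_1 = 46.9/3.662 = 12.81 ms.
Leg 2: 40.8 ms is already measured in the proton's rest frame.
Leg 3: γ = 1/√(1 − 0.992²) = 1/√0.01594 = 7.922; τ_3 = 5.89/7.922 = 0.7435 ms.
Leg 4: γ = 48.0; τ_4 = 48.0/48.00 = 1.000 ms.
Total: 12.81 + 40.80 + 0.7435 + 1.000 ms.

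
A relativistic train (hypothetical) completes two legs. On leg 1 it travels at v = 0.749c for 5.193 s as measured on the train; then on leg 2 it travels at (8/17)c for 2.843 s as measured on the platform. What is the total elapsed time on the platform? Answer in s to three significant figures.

Δt = 10.7 s

Leg 1: γ = 1/√(1 − 0.749²) = 1/√0.4390 = 1.509; Δt_1 = 1.509 × 5.193 = 7.838 s.
Leg 2: 2.843 s is already measured on the platform.
Total: 7.838 + 2.843 s.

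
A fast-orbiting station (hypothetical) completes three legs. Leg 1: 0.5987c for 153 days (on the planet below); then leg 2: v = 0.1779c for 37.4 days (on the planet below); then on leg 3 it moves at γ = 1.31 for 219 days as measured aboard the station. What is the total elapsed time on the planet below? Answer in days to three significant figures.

Δt = 477 days

Leg 1: 153 days is already measured on the planet below.
Leg 2: 37.4 days is already measured on the planet below.
Leg 3: γ = 1.31; Δt_3 = 1.310 × 219 = 286.9 days.
Total: 153.0 + 37.40 + 286.9 days.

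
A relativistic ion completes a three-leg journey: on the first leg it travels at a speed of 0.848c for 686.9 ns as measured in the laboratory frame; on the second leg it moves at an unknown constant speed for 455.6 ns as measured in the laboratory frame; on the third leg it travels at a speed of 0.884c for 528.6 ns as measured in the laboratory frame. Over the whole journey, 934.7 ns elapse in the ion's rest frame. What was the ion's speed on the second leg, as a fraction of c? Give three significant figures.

Leg 1: γ = 1/√(1 − 0.848²) = 1/√0.2809 = 1.887; τ_1 = 686.9/1.887 = 364.1 ns.
Leg 2: speed unknown; τ_2 = 455.6/γ_2.
Leg 3: γ = 1/√(1 − 0.884²) = 1/√0.2185 = 2.139; τ_3 = 528.6/2.139 = 247.1 ns.
Total proper time: 364.1 + τ_2 + 247.1 = 934.7, so τ_2 = 934.7 − 611.2 = 323.5 ns.
γ_2 = 455.6/323.5 = 1.408; β = √(1 − 1/γ²) = √0.4957.

β = 0.704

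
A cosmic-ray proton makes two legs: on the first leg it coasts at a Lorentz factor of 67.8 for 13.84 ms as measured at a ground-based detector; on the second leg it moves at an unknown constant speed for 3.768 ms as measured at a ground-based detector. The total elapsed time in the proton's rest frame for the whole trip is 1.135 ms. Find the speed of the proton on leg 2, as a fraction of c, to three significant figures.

Leg 1: γ = 67.8; τ_1 = 13.84/67.80 = 0.2041 ms.
Leg 2: speed unknown; τ_2 = 3.768/γ_2.
Total proper time: 0.2041 + τ_2 = 1.135, so τ_2 = 1.135 − 0.2041 = 0.9309 ms.
γ_2 = 3.768/0.9309 = 4.048; β = √(1 − 1/γ²) = √0.9390.

β = 0.969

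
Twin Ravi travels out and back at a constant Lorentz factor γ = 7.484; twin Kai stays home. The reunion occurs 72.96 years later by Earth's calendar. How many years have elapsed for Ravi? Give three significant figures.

γ = 7.484
Ravi's clock measures proper time along the trip: τ = Δt/γ = 72.96/7.484 years.

τ = 9.75 years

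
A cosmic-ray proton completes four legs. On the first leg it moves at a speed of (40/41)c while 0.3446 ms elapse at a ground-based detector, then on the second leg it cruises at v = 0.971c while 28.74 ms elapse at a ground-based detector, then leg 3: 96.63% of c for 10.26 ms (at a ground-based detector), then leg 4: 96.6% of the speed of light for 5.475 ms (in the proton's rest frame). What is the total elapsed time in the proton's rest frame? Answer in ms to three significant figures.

τ = 15.1 ms

Leg 1: γ = 1/√(1 − (40/41)²) = 41/9 ≈ 4.556; τ_1 = 0.3446/4.556 = 0.07564 ms.
Leg 2: γ = 1/√(1 − 0.971²) = 1/√0.05716 = 4.183; τ_2 = 28.74/4.183 = 6.871 ms.
Leg 3: β = 0.9663; γ = 1/√(1 − 0.9663²) = 1/√0.06626 = 3.885; τ_3 = 10.26/3.885 = 2.641 ms.
Leg 4: 5.475 ms is already measured in the proton's rest frame.
Total: 0.07564 + 6.871 + 2.641 + 5.475 ms.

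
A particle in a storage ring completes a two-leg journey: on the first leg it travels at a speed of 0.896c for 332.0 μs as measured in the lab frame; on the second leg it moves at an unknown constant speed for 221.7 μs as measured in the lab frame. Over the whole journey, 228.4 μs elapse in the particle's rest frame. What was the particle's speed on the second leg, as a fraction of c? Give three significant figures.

Leg 1: γ = 1/√(1 − 0.896²) = 1/√0.1972 = 2.252; τ_1 = 332.0/2.252 = 147.4 μs.
Leg 2: speed unknown; τ_2 = 221.7/γ_2.
Total proper time: 147.4 + τ_2 = 228.4, so τ_2 = 228.4 − 147.4 = 80.97 μs.
γ_2 = 221.7/80.97 = 2.738; β = √(1 − 1/γ²) = √0.8666.

β = 0.931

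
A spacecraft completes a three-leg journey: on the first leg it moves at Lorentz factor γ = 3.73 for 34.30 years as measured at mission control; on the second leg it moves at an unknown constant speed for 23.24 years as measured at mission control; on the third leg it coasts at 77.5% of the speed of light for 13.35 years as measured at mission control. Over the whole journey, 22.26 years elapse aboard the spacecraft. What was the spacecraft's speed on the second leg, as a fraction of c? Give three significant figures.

Leg 1: γ = 3.73; τ_1 = 34.30/3.730 = 9.196 years.
Leg 2: speed unknown; τ_2 = 23.24/γ_2.
Leg 3: β = 0.775; γ = 1/√(1 − 0.775²) = 1/√0.3994 = 1.582; τ_3 = 13.35/1.582 = 8.437 years.
Total proper time: 9.196 + τ_2 + 8.437 = 22.26, so τ_2 = 22.26 − 17.63 = 4.628 years.
γ_2 = 23.24/4.628 = 5.022; β = √(1 − 1/γ²) = √0.9604.

β = 0.980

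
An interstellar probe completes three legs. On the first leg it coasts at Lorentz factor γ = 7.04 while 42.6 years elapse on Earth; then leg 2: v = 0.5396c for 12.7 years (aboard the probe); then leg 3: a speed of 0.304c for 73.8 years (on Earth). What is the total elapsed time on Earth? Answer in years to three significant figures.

Δt = 131 years

Leg 1: 42.6 years is already measured on Earth.
Leg 2: γ = 1/√(1 − 0.5396²) = 1/√0.7088 = 1.188; Δt_2 = 1.188 × 12.7 = 15.08 years.
Leg 3: 73.8 years is already measured on Earth.
Total: 42.60 + 15.08 + 73.80 years.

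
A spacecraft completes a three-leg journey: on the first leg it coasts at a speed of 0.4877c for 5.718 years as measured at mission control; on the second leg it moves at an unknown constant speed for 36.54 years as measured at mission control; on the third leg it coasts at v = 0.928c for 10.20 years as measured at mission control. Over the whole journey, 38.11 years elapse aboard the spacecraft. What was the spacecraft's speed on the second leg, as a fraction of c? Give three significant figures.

β = 0.597

Leg 1: γ = 1/√(1 − 0.4877²) = 1/√0.7621 = 1.145; τ_1 = 5.718/1.145 = 4.992 years.
Leg 2: speed unknown; τ_2 = 36.54/γ_2.
Leg 3: γ = 1/√(1 − 0.928²) = 1/√0.1388 = 2.684; τ_3 = 10.20/2.684 = 3.800 years.
Total proper time: 4.992 + τ_2 + 3.800 = 38.11, so τ_2 = 38.11 − 8.792 = 29.32 years.
γ_2 = 36.54/29.32 = 1.246; β = √(1 − 1/γ²) = √0.3562.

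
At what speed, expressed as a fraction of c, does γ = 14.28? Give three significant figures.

β = √(1 − 1/γ²) = √(1 − 1/14.28²) = √(1 − 0.004904) = √0.9951

β = 0.998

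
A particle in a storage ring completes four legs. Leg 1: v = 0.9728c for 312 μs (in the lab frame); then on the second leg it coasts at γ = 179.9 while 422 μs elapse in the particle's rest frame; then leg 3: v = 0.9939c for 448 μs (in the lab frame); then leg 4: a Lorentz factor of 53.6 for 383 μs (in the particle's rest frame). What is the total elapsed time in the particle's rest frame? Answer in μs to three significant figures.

Leg 1: γ = 1/√(1 − 0.9728²) = 1/√0.05366 = 4.317; τ_1 = 312/4.317 = 72.27 μs.
Leg 2: 422 μs is already measured in the particle's rest frame.
Leg 3: γ = 1/√(1 − 0.9939²) = 1/√0.01216 = 9.067; τ_3 = 448/9.067 = 49.41 μs.
Leg 4: 383 μs is already measured in the particle's rest frame.
Total: 72.27 + 422.0 + 49.41 + 383.0 μs.

τ = 927 μs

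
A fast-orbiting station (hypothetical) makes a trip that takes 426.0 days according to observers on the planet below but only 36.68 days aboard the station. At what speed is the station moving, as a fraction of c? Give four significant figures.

The proper time is measured aboard the station (both events occur at the station's location); Δt is measured on the planet below. γ = Δt/τ = 426.0/36.68 = 11.61.
β = √(1 − 1/γ²) = √(1 − 0.007414) = √0.9926

v = 0.9963c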